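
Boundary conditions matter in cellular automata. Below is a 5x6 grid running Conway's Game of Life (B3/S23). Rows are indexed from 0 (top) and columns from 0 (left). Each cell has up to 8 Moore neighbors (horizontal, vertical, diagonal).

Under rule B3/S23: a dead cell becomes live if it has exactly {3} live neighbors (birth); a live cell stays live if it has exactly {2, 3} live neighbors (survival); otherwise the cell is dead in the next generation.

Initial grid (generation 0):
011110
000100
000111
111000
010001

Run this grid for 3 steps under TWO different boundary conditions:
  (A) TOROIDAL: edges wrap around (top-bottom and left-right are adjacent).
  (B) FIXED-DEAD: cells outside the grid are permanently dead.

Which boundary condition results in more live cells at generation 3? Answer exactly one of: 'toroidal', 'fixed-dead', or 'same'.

Under TOROIDAL boundary, generation 3:
000000
101010
101000
001010
100000
Population = 8

Under FIXED-DEAD boundary, generation 3:
000010
001101
000010
111010
000000
Population = 9

Comparison: toroidal=8, fixed-dead=9 -> fixed-dead

Answer: fixed-dead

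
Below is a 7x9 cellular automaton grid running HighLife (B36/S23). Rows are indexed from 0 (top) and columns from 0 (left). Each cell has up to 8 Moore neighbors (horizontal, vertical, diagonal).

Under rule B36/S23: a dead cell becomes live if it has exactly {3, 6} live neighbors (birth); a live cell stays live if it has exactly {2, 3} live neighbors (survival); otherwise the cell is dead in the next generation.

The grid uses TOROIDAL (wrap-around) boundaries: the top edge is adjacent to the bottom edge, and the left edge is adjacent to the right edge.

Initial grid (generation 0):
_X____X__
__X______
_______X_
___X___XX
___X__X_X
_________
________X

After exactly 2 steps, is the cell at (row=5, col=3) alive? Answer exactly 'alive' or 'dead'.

Simulating step by step:
Generation 0 (given above): 11 live cells
Generation 1: 6 live cells
_________
_________
_______XX
______X_X
________X
_______X_
_________
Generation 2: 5 live cells
_________
_________
_______XX
X_______X
________X
_________
_________

Cell (5,3) at generation 2: 0 -> dead

Answer: dead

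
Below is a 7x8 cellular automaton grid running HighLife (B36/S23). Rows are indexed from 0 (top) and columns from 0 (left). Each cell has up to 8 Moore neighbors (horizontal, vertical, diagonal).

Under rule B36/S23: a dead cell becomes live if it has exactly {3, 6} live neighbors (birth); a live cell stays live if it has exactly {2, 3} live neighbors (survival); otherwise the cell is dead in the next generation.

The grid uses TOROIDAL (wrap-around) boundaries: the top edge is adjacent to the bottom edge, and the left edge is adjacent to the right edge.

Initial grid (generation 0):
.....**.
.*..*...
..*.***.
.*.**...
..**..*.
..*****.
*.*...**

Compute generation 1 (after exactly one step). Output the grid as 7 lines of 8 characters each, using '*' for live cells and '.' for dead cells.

Answer: **...**.
...***..
.**.....
.*....*.
.*..*.*.
....*...
.**..*..

Derivation:
Simulating step by step:
Generation 0 (given above): 23 live cells
Generation 1: 18 live cells
(generation 1 grid is the final answer)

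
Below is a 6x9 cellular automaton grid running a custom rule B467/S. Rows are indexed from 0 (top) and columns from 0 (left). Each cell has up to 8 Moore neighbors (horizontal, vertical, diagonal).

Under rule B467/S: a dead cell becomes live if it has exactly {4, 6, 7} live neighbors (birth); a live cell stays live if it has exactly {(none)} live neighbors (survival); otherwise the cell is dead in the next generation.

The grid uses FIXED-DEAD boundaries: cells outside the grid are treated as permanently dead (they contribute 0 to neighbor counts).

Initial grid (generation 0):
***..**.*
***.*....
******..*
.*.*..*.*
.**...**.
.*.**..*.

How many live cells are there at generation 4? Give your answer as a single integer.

Simulating step by step:
Generation 0 (given above): 29 live cells
Generation 1: 7 live cells
.........
...*.....
.........
*.*.**...
...*.....
..*......
Generation 2: 0 live cells
.........
.........
.........
.........
.........
.........
Generation 3: 0 live cells
.........
.........
.........
.........
.........
.........
Generation 4: 0 live cells
.........
.........
.........
.........
.........
.........
Population at generation 4: 0

Answer: 0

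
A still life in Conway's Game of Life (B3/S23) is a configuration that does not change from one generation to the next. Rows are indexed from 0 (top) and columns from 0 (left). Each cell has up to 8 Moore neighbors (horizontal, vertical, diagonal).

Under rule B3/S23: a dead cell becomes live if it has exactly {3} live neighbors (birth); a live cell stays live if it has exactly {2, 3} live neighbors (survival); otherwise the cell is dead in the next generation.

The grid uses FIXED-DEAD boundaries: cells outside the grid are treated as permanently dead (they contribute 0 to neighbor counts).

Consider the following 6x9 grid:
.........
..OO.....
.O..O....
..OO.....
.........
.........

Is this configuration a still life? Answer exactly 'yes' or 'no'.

Compute generation 1 and compare to generation 0 (given above):
Generation 1:
.........
..OO.....
.O..O....
..OO.....
.........
.........
The grids are IDENTICAL -> still life.

Answer: yes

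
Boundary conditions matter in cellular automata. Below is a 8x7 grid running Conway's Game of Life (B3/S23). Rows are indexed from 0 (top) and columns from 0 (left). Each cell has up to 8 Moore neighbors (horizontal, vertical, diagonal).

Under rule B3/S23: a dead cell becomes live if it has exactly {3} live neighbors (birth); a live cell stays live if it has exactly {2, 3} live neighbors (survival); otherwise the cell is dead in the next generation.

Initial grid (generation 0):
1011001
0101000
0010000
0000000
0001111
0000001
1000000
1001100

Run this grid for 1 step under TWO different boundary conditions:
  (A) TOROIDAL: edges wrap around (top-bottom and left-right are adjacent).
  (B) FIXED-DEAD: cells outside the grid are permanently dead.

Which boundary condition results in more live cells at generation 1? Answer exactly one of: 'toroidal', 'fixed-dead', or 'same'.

Under TOROIDAL boundary, generation 1:
1000001
1101000
0010000
0001110
0000111
1000101
1000001
1011100
Population = 21

Under FIXED-DEAD boundary, generation 1:
0111000
0101000
0010000
0001110
0000111
0000101
0000000
0000000
Population = 14

Comparison: toroidal=21, fixed-dead=14 -> toroidal

Answer: toroidal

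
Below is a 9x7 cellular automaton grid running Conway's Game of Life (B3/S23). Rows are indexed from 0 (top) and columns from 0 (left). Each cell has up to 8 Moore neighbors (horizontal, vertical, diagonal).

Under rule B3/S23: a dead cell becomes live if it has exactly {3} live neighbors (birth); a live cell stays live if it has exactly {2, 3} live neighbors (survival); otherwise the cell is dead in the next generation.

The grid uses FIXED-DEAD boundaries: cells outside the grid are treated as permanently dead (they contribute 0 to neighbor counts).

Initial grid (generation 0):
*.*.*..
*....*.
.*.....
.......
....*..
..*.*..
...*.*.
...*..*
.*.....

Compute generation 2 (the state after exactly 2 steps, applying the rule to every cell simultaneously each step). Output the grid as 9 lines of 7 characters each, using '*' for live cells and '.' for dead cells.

Answer: .......
.......
.......
.......
....*..
..*..*.
..*..*.
..*.*..
.......

Derivation:
Simulating step by step:
Generation 0 (given above): 14 live cells
Generation 1: 10 live cells
.*.....
*......
.......
.......
...*...
....**.
..**.*.
..*.*..
.......
Generation 2: 7 live cells
(generation 2 grid is the final answer)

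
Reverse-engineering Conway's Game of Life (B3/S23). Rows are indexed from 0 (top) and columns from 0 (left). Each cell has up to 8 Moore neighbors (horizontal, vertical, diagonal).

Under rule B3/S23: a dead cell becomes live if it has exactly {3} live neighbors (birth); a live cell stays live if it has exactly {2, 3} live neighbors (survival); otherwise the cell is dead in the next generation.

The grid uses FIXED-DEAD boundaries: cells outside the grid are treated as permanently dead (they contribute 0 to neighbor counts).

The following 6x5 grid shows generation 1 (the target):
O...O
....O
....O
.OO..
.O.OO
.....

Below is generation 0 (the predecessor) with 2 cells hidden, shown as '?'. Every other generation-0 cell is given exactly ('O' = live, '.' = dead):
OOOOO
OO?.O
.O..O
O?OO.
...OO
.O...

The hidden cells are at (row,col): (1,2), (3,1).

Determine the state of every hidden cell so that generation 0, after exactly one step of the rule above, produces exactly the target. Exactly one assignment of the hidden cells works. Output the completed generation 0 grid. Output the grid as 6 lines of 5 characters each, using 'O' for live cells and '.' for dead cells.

Hidden generation-0 cells (in order): (1,2), (3,1).
A hidden cell only influences target cells in its own 3x3 neighborhood. Try each of the 2^2 = 4 assignments, step the completed generation 0 forward once under B3/S23, and compare with the target:
  (1,2)=. (3,1)=. -> step gives (0,2)='O' but target has '.' -> reject
  (1,2)=. (3,1)=O -> step gives (0,2)='O' but target has '.' -> reject
  (1,2)=O (3,1)=. -> step reproduces the target at every cell -> ACCEPT
  (1,2)=O (3,1)=O -> step gives (3,0)='O' but target has '.' -> reject
Unique solution: (1,2)=live, (3,1)=dead.
Check: live-neighbor counts of every cell in the completed generation 0:
35442
46563
45552
13344
23432
10222
Applying B3/S23 to generation 0 with these counts gives:
O...O
....O
....O
.OO..
.O.OO
.....
which matches the target exactly.

Answer: OOOOO
OOO.O
.O..O
O.OO.
...OO
.O...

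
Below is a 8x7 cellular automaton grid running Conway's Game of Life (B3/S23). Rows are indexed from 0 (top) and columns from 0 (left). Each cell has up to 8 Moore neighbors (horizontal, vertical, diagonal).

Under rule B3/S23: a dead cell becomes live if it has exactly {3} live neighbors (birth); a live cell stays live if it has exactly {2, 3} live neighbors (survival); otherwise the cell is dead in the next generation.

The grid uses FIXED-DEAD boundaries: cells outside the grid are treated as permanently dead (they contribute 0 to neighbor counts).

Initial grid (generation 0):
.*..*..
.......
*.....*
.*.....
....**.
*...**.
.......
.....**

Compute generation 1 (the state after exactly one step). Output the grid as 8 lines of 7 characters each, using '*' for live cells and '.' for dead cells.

Answer: .......
.......
.......
.....*.
....**.
....**.
....*.*
.......

Derivation:
Simulating step by step:
Generation 0 (given above): 12 live cells
Generation 1: 7 live cells
(generation 1 grid is the final answer)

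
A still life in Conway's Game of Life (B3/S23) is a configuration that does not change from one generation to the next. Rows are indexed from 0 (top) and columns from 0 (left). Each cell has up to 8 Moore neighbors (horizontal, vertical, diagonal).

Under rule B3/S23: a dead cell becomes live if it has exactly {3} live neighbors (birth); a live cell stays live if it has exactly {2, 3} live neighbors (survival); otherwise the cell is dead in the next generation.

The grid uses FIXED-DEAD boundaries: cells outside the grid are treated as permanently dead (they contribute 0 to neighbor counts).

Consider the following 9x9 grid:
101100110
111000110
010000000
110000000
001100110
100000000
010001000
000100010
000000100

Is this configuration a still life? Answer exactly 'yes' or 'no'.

Compute generation 1 and compare to generation 0 (given above):
Generation 1:
101100110
100100110
000000000
110000000
101000000
011000100
000000000
000000100
000000000
Cell (1,1) differs: gen0=1 vs gen1=0 -> NOT a still life.

Answer: no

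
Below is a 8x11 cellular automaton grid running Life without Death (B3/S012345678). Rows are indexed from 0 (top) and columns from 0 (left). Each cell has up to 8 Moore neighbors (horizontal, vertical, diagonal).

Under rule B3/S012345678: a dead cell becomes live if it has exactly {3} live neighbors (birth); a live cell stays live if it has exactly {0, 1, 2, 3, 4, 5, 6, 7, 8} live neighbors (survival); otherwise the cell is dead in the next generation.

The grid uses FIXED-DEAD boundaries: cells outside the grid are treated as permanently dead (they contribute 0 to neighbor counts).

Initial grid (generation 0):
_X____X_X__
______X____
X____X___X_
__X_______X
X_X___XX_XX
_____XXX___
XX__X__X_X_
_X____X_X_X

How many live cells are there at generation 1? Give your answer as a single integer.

Simulating step by step:
Generation 0 (given above): 27 live cells
Generation 1: 41 live cells
_X____XXX__
_____XXX___
X____X___X_
__X___X_X_X
XXX__XXXXXX
X____XXX_XX
XX__X__X_X_
XX____XXXXX
Population at generation 1: 41

Answer: 41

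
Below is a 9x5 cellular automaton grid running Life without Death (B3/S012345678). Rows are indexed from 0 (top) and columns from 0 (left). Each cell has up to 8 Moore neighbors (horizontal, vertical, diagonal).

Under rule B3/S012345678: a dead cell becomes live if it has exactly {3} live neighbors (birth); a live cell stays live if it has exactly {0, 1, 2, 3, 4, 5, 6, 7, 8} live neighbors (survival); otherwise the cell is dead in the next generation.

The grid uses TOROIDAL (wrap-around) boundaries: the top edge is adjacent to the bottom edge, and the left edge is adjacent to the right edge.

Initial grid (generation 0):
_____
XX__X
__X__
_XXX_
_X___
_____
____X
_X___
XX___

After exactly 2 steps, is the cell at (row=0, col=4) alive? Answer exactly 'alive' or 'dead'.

Answer: alive

Derivation:
Simulating step by step:
Generation 0 (given above): 12 live cells
Generation 1: 14 live cells
____X
XX__X
__X_X
_XXX_
_X___
_____
____X
_X___
XX___
Generation 2: 15 live cells
____X
XX__X
__X_X
XXXX_
_X___
_____
____X
_X___
XX___

Cell (0,4) at generation 2: 1 -> alive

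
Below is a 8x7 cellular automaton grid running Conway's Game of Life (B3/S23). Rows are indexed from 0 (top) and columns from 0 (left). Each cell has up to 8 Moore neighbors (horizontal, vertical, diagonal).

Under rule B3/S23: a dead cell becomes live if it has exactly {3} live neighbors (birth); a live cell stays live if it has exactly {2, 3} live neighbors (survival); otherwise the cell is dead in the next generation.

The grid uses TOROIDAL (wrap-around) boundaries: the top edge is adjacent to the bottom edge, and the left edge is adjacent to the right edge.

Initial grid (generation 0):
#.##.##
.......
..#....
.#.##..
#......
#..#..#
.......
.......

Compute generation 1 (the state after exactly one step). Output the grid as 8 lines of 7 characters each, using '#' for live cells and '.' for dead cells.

Simulating step by step:
Generation 0 (given above): 13 live cells
Generation 1: 19 live cells
(generation 1 grid is the final answer)

Answer: ......#
.###..#
..##...
.###...
#####.#
#.....#
.......
......#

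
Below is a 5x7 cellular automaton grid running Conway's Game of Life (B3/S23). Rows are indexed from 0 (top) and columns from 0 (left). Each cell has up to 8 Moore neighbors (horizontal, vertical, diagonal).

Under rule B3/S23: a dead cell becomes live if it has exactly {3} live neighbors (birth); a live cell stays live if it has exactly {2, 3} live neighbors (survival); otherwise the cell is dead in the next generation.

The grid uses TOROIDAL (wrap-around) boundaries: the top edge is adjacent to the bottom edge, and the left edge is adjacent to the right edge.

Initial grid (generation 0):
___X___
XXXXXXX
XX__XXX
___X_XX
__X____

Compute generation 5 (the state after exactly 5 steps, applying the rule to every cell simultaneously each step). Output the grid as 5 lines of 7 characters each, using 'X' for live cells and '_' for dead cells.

Simulating step by step:
Generation 0 (given above): 17 live cells
Generation 1: 9 live cells
X____XX
_______
_______
_XXX___
__XXX__
Generation 2: 12 live cells
___XXXX
______X
__X____
_X__X__
X___XXX
Generation 3: 10 live cells
___X___
___XX_X
_______
XX_XX_X
X______
Generation 4: 15 live cells
___XX__
___XX__
__X___X
XX____X
XXXXX_X
Generation 5: 12 live cells
(generation 5 grid is the final answer)

Answer: XX_____
__X_XX_
_XXX_XX
_______
____X_X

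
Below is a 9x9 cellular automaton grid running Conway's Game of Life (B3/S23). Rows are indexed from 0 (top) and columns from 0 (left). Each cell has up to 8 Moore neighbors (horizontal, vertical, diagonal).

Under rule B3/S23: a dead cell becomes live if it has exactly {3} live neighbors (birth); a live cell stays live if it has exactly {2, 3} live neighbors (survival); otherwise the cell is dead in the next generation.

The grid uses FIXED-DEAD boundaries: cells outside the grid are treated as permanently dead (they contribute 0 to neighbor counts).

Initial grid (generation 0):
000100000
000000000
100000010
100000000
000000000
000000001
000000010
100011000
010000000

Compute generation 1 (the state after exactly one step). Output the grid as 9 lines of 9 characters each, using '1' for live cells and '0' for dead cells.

Answer: 000000000
000000000
000000000
000000000
000000000
000000000
000000000
000000000
000000000

Derivation:
Simulating step by step:
Generation 0 (given above): 10 live cells
Generation 1: 0 live cells
(generation 1 grid is the final answer)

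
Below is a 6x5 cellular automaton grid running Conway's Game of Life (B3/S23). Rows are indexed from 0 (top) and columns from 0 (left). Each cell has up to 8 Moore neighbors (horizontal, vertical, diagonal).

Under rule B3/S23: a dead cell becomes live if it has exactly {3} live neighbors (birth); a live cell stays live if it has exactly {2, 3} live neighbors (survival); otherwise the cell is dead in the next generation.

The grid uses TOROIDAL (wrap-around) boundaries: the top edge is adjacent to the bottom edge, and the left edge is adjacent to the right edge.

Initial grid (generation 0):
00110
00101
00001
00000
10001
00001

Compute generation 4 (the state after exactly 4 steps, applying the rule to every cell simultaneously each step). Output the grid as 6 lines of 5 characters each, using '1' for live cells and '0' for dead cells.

Answer: 00010
00001
00000
00010
00001
00011

Derivation:
Simulating step by step:
Generation 0 (given above): 8 live cells
Generation 1: 11 live cells
00101
00101
00010
10001
10001
10001
Generation 2: 11 live cells
01001
00101
10010
10010
01010
01000
Generation 3: 17 live cells
01110
01101
11110
11010
11001
01000
Generation 4: 6 live cells
(generation 4 grid is the final answer)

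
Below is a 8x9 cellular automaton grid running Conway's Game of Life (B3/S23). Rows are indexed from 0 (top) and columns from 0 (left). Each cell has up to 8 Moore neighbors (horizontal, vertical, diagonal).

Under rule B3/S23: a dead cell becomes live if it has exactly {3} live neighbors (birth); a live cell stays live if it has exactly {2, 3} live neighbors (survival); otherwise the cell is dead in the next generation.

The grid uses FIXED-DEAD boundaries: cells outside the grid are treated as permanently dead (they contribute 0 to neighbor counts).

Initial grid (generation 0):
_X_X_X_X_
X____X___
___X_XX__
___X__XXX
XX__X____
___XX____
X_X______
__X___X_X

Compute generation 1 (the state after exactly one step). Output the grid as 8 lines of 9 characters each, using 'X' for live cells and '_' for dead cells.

Answer: ____X_X__
__X__X___
_____X___
__XX__XX_
__X_XX_X_
X_XXX____
_XX______
_X_______

Derivation:
Simulating step by step:
Generation 0 (given above): 23 live cells
Generation 1: 20 live cells
(generation 1 grid is the final answer)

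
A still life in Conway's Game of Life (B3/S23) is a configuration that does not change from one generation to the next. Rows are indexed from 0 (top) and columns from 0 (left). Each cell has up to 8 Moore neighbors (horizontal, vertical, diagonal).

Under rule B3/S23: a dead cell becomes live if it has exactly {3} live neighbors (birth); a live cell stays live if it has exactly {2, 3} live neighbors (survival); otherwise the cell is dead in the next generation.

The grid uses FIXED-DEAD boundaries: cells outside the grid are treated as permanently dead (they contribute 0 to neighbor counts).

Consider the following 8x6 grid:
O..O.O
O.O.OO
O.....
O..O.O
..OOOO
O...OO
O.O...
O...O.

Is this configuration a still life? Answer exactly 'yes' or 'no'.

Compute generation 1 and compare to generation 0 (given above):
Generation 1:
.O.O.O
O..OOO
O..O.O
.OOO.O
.OO...
..O..O
O..OOO
.O....
Cell (0,0) differs: gen0=1 vs gen1=0 -> NOT a still life.

Answer: no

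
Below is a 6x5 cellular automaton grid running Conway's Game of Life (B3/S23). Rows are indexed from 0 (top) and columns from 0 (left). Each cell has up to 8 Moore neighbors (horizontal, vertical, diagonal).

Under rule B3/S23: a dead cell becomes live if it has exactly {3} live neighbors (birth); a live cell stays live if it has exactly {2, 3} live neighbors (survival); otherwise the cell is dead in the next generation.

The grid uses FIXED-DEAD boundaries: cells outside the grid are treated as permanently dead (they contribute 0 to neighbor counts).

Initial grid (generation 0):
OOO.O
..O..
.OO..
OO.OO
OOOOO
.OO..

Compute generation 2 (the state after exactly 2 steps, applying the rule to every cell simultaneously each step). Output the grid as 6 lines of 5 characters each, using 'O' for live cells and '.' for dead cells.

Simulating step by step:
Generation 0 (given above): 18 live cells
Generation 1: 8 live cells
.OOO.
O....
O....
....O
....O
O....
Generation 2: 4 live cells
(generation 2 grid is the final answer)

Answer: .OO..
O.O..
.....
.....
.....
.....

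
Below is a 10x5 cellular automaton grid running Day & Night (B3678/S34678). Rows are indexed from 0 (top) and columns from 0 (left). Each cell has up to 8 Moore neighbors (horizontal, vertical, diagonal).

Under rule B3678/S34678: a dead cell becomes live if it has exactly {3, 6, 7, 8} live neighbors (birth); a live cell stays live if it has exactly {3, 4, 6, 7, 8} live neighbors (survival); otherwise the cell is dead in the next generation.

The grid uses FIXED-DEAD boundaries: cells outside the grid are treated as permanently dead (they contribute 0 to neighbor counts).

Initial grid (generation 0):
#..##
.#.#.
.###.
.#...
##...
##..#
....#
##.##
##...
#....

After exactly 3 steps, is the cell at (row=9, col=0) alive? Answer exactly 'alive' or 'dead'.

Answer: alive

Derivation:
Simulating step by step:
Generation 0 (given above): 22 live cells
Generation 1: 22 live cells
..#..
####.
##...
.#...
###..
##...
..#.#
###..
###..
.#...
Generation 2: 21 live cells
..##.
#.#..
#....
.....
#.#..
#..#.
.###.
###..
###..
###..
Generation 3: 14 live cells
.#...
...#.
.#...
.#...
.#...
...#.
...#.
###..
.#.#.
#.#..

Cell (9,0) at generation 3: 1 -> alive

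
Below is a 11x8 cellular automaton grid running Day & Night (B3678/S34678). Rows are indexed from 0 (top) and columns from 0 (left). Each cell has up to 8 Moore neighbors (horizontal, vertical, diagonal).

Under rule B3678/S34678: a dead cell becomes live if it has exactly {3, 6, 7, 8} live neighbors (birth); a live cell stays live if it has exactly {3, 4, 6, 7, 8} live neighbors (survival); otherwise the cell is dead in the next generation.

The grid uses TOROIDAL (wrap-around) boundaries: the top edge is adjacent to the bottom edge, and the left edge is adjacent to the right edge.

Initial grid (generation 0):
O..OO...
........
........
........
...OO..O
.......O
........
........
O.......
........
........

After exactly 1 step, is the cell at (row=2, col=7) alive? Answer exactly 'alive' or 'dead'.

Answer: dead

Derivation:
Simulating step by step:
Generation 0 (given above): 8 live cells
Generation 1: 0 live cells
........
........
........
........
........
........
........
........
........
........
........

Cell (2,7) at generation 1: 0 -> dead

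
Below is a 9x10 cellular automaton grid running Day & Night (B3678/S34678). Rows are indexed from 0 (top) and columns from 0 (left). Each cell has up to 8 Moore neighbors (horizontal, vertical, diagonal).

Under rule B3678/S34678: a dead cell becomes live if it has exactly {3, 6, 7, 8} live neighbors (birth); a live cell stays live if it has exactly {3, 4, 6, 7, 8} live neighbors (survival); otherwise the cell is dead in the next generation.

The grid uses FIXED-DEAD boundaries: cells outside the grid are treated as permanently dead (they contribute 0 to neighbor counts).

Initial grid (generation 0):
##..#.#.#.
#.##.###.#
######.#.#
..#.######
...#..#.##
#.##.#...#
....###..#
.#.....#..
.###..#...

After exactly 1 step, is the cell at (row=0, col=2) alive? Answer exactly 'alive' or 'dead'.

Answer: alive

Derivation:
Simulating step by step:
Generation 0 (given above): 46 live cells
Generation 1: 36 live cells
.###..#...
##..#..#..
...####.##
..##....##
.#.#..#..#
...#.#.#.#
.######.#.
...##.....
..#.......

Cell (0,2) at generation 1: 1 -> alive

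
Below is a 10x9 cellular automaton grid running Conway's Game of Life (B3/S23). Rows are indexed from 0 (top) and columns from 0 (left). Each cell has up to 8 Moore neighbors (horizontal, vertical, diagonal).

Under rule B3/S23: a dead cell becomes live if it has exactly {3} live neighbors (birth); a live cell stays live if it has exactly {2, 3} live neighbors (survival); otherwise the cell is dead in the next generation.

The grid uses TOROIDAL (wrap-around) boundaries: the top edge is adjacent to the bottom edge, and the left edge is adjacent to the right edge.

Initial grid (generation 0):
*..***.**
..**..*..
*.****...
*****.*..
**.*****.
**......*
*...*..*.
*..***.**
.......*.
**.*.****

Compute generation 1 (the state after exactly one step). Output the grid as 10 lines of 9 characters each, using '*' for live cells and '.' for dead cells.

Answer: .........
*.....**.
*.....*..
.......*.
......**.
..**.....
...*****.
*..***.*.
.***.....
.***.*...

Derivation:
Simulating step by step:
Generation 0 (given above): 47 live cells
Generation 1: 27 live cells
(generation 1 grid is the final answer)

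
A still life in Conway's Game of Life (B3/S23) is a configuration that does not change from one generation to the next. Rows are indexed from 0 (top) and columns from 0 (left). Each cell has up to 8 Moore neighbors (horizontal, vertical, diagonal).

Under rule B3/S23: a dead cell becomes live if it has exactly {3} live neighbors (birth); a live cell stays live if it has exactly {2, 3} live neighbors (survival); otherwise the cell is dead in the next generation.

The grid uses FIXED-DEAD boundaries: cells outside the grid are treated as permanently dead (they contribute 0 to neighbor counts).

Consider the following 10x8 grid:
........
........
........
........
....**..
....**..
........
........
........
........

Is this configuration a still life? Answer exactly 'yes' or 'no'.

Compute generation 1 and compare to generation 0 (given above):
Generation 1:
........
........
........
........
....**..
....**..
........
........
........
........
The grids are IDENTICAL -> still life.

Answer: yes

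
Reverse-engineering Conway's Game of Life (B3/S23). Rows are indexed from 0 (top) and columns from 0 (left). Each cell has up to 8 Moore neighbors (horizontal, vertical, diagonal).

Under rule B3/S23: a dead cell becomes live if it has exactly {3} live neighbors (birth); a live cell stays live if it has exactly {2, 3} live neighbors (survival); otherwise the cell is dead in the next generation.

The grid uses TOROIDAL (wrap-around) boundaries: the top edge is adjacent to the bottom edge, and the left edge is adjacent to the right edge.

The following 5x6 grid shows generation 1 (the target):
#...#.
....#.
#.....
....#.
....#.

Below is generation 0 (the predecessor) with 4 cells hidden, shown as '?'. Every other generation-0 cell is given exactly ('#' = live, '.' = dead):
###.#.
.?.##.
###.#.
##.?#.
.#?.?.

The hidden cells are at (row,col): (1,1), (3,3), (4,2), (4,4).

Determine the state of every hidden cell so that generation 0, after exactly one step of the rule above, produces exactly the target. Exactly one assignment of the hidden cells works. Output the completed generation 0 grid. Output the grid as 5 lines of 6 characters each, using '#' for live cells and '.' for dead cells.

Hidden generation-0 cells (in order): (1,1), (3,3), (4,2), (4,4).
A hidden cell only influences target cells in its own 3x3 neighborhood. Try each of the 2^4 = 16 assignments, step the completed generation 0 forward once under B3/S23, and compare with the target:
  (1,1)=. (3,3)=. (4,2)=. (4,4)=. -> step gives (0,1)='#' but target has '.' -> reject
  (1,1)=. (3,3)=. (4,2)=. (4,4)=# -> step gives (0,1)='#' but target has '.' -> reject
  (1,1)=. (3,3)=. (4,2)=# (4,4)=. -> step gives (0,5)='#' but target has '.' -> reject
  (1,1)=. (3,3)=. (4,2)=# (4,4)=# -> step gives (2,2)='#' but target has '.' -> reject
  (1,1)=. (3,3)=# (4,2)=. (4,4)=. -> step gives (0,1)='#' but target has '.' -> reject
  (1,1)=. (3,3)=# (4,2)=. (4,4)=# -> step gives (0,1)='#' but target has '.' -> reject
  (1,1)=. (3,3)=# (4,2)=# (4,4)=. -> step gives (0,5)='#' but target has '.' -> reject
  (1,1)=. (3,3)=# (4,2)=# (4,4)=# -> step reproduces the target at every cell -> ACCEPT
  (1,1)=# (3,3)=. (4,2)=. (4,4)=. -> step gives (0,5)='#' but target has '.' -> reject
  (1,1)=# (3,3)=. (4,2)=. (4,4)=# -> step gives (2,0)='.' but target has '#' -> reject
  (1,1)=# (3,3)=. (4,2)=# (4,4)=. -> step gives (0,5)='#' but target has '.' -> reject
  (1,1)=# (3,3)=. (4,2)=# (4,4)=# -> step gives (2,0)='.' but target has '#' -> reject
  (1,1)=# (3,3)=# (4,2)=. (4,4)=. -> step gives (0,5)='#' but target has '.' -> reject
  (1,1)=# (3,3)=# (4,2)=. (4,4)=# -> step gives (2,0)='.' but target has '#' -> reject
  (1,1)=# (3,3)=# (4,2)=# (4,4)=. -> step gives (0,5)='#' but target has '.' -> reject
  (1,1)=# (3,3)=# (4,2)=# (4,4)=# -> step gives (2,0)='.' but target has '#' -> reject
Unique solution: (1,1)=dead, (3,3)=live, (4,2)=live, (4,4)=live.
Check: live-neighbor counts of every cell in the completed generation 0:
244634
465535
344645
466535
565635
Applying B3/S23 to generation 0 with these counts gives:
#...#.
....#.
#.....
....#.
....#.
which matches the target exactly.

Answer: ###.#.
...##.
###.#.
##.##.
.##.#.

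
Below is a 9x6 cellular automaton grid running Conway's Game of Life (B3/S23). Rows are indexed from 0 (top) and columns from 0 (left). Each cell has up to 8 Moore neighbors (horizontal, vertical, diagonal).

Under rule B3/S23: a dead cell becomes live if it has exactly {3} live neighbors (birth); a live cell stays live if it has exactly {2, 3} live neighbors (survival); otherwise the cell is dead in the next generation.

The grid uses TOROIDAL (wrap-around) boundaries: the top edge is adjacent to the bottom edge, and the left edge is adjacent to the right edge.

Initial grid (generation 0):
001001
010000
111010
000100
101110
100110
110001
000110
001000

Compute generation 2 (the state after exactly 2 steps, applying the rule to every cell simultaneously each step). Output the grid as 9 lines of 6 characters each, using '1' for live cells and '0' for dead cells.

Answer: 011010
000110
111111
100100
010000
100000
000010
000010
000010

Derivation:
Simulating step by step:
Generation 0 (given above): 21 live cells
Generation 1: 22 live cells
011000
000101
111100
100000
011000
000000
111000
111111
001010
Generation 2: 18 live cells
(generation 2 grid is the final answer)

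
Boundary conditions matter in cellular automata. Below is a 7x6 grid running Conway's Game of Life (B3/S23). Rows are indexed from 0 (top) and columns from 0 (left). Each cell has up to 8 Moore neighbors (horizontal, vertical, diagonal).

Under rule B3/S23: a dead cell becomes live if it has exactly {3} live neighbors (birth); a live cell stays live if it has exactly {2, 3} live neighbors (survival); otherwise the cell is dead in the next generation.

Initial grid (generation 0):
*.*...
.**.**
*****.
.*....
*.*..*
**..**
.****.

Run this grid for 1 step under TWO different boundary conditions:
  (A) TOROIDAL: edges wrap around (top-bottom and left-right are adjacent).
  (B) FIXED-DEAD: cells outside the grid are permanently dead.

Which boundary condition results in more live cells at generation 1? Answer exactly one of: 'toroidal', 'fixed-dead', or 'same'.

Under TOROIDAL boundary, generation 1:
*.....
....*.
....*.
....*.
..*.*.
......
....*.
Population = 7

Under FIXED-DEAD boundary, generation 1:
..**..
....**
*...**
....*.
*.*.**
*....*
******
Population = 20

Comparison: toroidal=7, fixed-dead=20 -> fixed-dead

Answer: fixed-dead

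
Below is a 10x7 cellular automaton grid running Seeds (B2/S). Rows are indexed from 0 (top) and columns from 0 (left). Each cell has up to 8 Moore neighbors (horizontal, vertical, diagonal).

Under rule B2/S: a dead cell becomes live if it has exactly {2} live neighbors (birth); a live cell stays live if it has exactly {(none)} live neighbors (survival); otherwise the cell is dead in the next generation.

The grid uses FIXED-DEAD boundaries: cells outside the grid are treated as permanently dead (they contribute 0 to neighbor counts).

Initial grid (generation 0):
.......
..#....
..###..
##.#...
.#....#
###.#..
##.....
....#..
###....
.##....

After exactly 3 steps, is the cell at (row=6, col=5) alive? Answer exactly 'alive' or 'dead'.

Answer: alive

Derivation:
Simulating step by step:
Generation 0 (given above): 21 live cells
Generation 1: 12 live cells
.......
.#..#..
#......
.....#.
....##.
...#.#.
....##.
...#...
.......
...#...
Generation 2: 12 live cells
.......
#......
.#..##.
......#
...#...
.......
..#...#
.....#.
..###..
.......
Generation 3: 15 live cells
.......
.#..##.
#.....#
..##...
.......
..##...
.....#.
.#....#
.....#.
..#.#..

Cell (6,5) at generation 3: 1 -> alive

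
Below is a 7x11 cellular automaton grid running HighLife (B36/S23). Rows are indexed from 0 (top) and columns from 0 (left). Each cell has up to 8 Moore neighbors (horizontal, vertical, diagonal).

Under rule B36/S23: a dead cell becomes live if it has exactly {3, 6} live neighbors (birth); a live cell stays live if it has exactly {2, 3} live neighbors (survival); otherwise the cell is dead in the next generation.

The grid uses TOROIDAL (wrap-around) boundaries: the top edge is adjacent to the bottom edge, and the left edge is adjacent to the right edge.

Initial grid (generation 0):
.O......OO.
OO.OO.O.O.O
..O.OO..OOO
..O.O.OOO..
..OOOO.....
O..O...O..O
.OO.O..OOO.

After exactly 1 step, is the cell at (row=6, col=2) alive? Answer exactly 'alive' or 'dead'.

Simulating step by step:
Generation 0 (given above): 35 live cells
Generation 1: 29 live cells
....OO.....
.O.OO......
..OO...O..O
.OO..OOOO..
.OO..O..O..
O....OOO.OO
.OOO...O...

Cell (6,2) at generation 1: 1 -> alive

Answer: alive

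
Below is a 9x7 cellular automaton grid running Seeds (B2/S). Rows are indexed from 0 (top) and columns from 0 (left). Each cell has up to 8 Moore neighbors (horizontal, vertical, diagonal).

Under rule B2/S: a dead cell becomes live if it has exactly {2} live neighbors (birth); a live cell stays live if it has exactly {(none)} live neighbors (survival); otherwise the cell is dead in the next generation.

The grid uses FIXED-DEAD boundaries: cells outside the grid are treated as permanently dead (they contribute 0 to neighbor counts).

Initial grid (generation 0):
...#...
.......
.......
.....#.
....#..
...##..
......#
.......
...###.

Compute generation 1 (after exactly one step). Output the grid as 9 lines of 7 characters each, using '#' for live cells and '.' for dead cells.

Answer: .......
.......
.......
....#..
.......
.......
...###.
...#..#
.......

Derivation:
Simulating step by step:
Generation 0 (given above): 9 live cells
Generation 1: 6 live cells
(generation 1 grid is the final answer)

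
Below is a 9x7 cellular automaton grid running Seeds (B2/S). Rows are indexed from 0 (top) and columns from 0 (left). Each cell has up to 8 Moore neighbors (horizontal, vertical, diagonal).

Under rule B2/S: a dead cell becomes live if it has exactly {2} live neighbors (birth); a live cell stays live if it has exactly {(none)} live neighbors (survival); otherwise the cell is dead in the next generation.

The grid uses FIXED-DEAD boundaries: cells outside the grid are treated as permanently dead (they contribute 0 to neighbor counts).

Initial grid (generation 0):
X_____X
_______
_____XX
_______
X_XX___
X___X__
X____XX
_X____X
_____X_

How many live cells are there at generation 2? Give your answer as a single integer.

Answer: 6

Derivation:
Simulating step by step:
Generation 0 (given above): 15 live cells
Generation 1: 13 live cells
_______
_______
_______
_XXXXXX
____X__
__X___X
____X__
X___X__
______X
Generation 2: 6 live cells
_______
_______
_X____X
_______
_______
____X__
_X_____
___X___
_____X_
Population at generation 2: 6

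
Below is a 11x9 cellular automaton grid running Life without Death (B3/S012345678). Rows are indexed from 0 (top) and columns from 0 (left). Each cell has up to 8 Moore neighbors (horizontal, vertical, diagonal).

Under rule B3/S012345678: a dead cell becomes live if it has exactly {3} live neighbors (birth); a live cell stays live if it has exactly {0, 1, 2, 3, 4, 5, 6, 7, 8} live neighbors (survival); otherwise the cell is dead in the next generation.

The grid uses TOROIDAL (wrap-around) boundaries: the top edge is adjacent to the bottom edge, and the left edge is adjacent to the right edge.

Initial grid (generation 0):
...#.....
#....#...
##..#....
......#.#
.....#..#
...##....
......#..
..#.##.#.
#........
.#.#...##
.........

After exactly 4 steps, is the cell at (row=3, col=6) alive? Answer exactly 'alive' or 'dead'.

Simulating step by step:
Generation 0 (given above): 22 live cells
Generation 1: 40 live cells
...#.....
##..##...
##..##..#
.....####
....##.##
...###...
......#..
..#.####.
#####.##.
##.#...##
..#......
Generation 2: 56 live cells
.####....
######..#
##..##..#
.....####
...###.##
...###.#.
......##.
..#.#####
#####.##.
##.##.###
####....#
Generation 3: 60 live cells
.#####...
######..#
##..##..#
...#.####
...###.##
...###.#.
......##.
#.#.#####
#####.##.
##.##.###
####.#..#
Generation 4: 64 live cells
.######..
#######.#
##..##..#
..##.####
..####.##
...###.#.
......##.
#.#.#####
#####.##.
##.##.###
####.#..#

Cell (3,6) at generation 4: 1 -> alive

Answer: alive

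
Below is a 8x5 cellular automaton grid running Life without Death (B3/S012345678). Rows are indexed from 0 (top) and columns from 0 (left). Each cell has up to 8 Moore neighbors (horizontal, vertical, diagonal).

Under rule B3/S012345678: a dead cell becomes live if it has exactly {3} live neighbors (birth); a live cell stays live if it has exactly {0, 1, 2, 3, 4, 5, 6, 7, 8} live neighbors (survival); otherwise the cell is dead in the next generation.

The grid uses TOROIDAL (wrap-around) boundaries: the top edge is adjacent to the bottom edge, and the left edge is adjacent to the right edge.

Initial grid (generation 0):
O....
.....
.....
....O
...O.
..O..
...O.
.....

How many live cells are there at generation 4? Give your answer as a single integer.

Answer: 18

Derivation:
Simulating step by step:
Generation 0 (given above): 5 live cells
Generation 1: 6 live cells
O....
.....
.....
....O
...O.
..OO.
...O.
.....
Generation 2: 10 live cells
O....
.....
.....
....O
..OOO
..OOO
..OO.
.....
Generation 3: 13 live cells
O....
.....
.....
....O
O.OOO
.OOOO
..OOO
.....
Generation 4: 18 live cells
O....
.....
.....
O...O
O.OOO
.OOOO
OOOOO
...OO
Population at generation 4: 18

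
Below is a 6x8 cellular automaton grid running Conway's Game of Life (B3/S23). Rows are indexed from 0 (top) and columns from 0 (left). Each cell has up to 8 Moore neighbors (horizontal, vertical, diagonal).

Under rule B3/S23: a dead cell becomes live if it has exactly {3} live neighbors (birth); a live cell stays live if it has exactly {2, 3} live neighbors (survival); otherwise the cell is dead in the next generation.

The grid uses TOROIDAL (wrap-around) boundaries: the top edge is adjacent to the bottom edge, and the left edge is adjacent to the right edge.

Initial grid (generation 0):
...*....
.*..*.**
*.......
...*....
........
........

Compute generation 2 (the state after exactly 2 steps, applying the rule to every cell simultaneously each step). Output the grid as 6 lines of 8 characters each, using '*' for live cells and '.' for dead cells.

Simulating step by step:
Generation 0 (given above): 7 live cells
Generation 1: 4 live cells
........
*......*
*......*
........
........
........
Generation 2: 4 live cells
(generation 2 grid is the final answer)

Answer: ........
*......*
*......*
........
........
........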